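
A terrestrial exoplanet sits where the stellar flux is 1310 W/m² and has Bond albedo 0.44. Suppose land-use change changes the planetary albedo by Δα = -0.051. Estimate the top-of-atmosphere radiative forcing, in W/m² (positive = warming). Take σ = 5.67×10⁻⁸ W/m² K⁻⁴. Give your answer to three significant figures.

ΔF = −(S/4)Δα = −(1310/4)×(-0.051) = 16.70 W/m².

16.7 W/m²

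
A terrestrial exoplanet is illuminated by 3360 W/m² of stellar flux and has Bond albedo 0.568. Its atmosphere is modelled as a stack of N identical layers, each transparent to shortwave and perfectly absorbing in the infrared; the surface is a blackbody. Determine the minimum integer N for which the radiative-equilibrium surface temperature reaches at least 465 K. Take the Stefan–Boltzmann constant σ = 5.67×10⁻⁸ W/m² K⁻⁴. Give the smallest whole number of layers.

7

Top-of-atmosphere balance: σT_e⁴ = S(1−α)/4 = 362.9 W/m² → T_e = 282.8 K.
T_s = (N+1)^(1/4)·T_e ≥ 465 K requires N+1 ≥ (T_s/T_e)⁴ = (465/282.8)⁴ = 7.305.
The minimum whole number is N = 7.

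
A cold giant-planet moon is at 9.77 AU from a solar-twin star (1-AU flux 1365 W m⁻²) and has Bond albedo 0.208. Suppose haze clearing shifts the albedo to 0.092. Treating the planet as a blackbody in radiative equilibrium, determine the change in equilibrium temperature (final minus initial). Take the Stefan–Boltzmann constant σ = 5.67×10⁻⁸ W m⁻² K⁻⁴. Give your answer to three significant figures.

2.92 K

Flux at the orbit: S = 1365/(9.77)² = 14.30 W m⁻².
Initial: T₁ = [S(1−0.208)/(4σ)]^(1/4) = 84.06 K.
After:  T₂ = [14.30·0.908/(4σ)]^(1/4) = 86.99 K.
ΔT = T₂ − T₁ = 2.922 K.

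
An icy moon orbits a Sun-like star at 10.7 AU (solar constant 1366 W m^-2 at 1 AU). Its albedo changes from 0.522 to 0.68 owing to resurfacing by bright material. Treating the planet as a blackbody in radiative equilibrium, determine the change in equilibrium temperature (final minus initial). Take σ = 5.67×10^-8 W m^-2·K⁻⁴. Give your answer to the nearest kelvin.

-7 K

Irradiance scales as 1/d², so S = 1366 W m^-2 × (1/10.7)² = 11.93 W m^-2.
Initial: T₁ = [S(1−0.522)/(4σ)]^(1/4) = 70.81 K.
Final:   T₂ = [S(1−0.68)/(4σ)]^(1/4) = 64.05 K.
Change: 64.05 − 70.81 = -6.759 K.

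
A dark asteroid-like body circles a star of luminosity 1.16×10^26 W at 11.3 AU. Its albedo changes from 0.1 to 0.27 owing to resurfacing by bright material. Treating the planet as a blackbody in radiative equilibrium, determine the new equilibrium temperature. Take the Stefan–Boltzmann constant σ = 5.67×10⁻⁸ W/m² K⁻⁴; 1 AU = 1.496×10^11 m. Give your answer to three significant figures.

d = 11.3 × 1.496×10^11 m = 1.690×10^12 m.
S = L/(4πd²) = 3.230 W/m².
T₂ = [S(1−α₂)/(4σ)]^(1/4) = [3.230·0.73/(4σ)]^(1/4) = 56.78 K.

56.8 kelvin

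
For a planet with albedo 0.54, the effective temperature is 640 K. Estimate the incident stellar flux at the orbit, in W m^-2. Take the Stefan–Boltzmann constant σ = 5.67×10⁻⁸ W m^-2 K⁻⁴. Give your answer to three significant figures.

From S(1−α)/4 = σT⁴: S = 4σT⁴/(1−α).
σT⁴ = 5.67×10⁻⁸·(640)⁴ = 9513 W m^-2.
So S = 4×9513/(1−0.54) = 82720 W m^-2.

82700 W m^-2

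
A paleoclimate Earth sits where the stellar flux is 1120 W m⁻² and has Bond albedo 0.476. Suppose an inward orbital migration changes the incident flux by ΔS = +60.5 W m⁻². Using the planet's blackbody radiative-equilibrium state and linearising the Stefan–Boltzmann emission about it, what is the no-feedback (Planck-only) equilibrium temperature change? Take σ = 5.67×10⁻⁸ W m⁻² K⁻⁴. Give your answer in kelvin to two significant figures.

Reference equilibrium: T_e = [S(1−α)/(4σ)]^(1/4) = 225.5 K.
TOA radiative forcing: ΔF = (1−α)ΔS/4 = 0.524·(+60.5)/4 = 7.926 W m⁻².
Linearising σT⁴ gives d(σT⁴)/dT = 4σT_e³ = 2.602 W m⁻² per K.
ΔT₀ = ΔF/λ_P = 7.926/2.602 = 3.05 K.

3.0 K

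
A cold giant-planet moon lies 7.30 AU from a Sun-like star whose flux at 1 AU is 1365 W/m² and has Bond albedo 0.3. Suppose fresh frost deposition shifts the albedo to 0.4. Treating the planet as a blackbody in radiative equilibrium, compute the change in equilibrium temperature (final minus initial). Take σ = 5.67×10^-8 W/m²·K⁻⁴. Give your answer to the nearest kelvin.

By the inverse-square law, S = 1365/7.30² = 25.61 W/m².
With α = 0.3, T₁ = 94.29 K.
After:  T₂ = [25.61·0.6/(4σ)]^(1/4) = 90.73 K.
ΔT = T₂ − T₁ = -3.565 K.

-4 K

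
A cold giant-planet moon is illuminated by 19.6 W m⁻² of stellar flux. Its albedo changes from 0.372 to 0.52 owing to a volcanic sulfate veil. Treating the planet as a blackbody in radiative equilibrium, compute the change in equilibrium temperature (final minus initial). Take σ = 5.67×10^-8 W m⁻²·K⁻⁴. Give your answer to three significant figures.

-5.58 kelvin

With α = 0.372, T₁ = 85.83 K.
Final:   T₂ = [S(1−0.52)/(4σ)]^(1/4) = 80.25 K.
Change: 80.25 − 85.83 = -5.577 K.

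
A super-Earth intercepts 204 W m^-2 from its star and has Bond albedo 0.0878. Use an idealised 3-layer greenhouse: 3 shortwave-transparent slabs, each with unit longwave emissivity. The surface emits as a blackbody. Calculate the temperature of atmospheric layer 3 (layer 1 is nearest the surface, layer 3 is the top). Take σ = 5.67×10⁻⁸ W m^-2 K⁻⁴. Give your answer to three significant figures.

Top-of-atmosphere balance: σT_e⁴ = S(1−α)/4 = 46.52 W m^-2 → T_e = 169.2 K.
In the N-layer model, layer k (counted from the surface) has T_k = (N+1−k)^(1/4)·T_e.
With k = 3: T_3 = (3+1−3)^¼·169.2 K = 169.2 K.

169 kelvin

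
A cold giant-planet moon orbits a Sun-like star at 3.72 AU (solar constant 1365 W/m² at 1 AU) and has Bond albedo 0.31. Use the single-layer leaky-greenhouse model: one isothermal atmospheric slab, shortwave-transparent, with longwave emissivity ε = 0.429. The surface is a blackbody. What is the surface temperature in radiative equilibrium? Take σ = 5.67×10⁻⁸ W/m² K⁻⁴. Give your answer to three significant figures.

140 K

By the inverse-square law, S = 1365/3.72² = 98.64 W/m².
Effective emission temperature (TOA balance): σT_e⁴ = S(1−α)/4 = 17.02 W/m² → T_e = 131.6 K.
For a single slab of emissivity ε, T_s⁴ = 2T_e⁴/(2−ε); thus T_s = 131.6·(1.273)^(1/4) = 139.8 K.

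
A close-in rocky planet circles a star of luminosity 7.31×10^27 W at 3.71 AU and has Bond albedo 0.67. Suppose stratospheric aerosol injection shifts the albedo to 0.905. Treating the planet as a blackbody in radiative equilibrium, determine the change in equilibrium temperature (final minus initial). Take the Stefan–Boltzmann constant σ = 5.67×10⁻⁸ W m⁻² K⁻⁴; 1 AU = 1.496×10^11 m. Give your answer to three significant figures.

Orbital distance: d = 3.71 AU = 5.550×10^11 m.
Spreading L over a sphere of radius d: S = 7.31×10^27/(4π·5.55×10^11²) = 1888 W m⁻².
With α = 0.67, T₁ = 229.0 K.
Final:   T₂ = [S(1−0.905)/(4σ)]^(1/4) = 167.7 K.
ΔT = T₂ − T₁ = -61.25 K.

-61.2 kelvin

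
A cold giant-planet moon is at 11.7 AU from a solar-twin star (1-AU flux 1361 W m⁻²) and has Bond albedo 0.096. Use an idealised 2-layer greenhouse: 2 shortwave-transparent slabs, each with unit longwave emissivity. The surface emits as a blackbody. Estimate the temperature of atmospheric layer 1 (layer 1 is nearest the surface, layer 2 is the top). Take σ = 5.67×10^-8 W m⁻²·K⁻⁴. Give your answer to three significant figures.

94.4 kelvin

By the inverse-square law, S = 1361/11.7² = 9.942 W m⁻².
OLR = S(1−α)/4 = 2.247 W m⁻²; the top layer radiates at T_e = 79.34 K.
Each opaque layer satisfies 2T_j⁴ = T_{j−1}⁴ + T_{j+1}⁴, giving T_k⁴ = (N+1−k)T_e⁴.
T_1 = (2)^(1/4)·79.34 = 94.35 K.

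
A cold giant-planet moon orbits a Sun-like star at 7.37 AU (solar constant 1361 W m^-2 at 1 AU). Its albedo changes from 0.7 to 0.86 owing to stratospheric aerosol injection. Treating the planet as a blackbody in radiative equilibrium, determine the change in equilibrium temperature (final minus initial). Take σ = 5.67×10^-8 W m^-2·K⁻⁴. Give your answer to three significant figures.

By the inverse-square law, S = 1361/7.37² = 25.06 W m^-2.
Before: T₁ = [25.06·0.3/(4σ)]^(1/4) = 75.88 K.
After:  T₂ = [25.06·0.14/(4σ)]^(1/4) = 62.71 K.
ΔT = T₂ − T₁ = -13.16 K.

-13.2 K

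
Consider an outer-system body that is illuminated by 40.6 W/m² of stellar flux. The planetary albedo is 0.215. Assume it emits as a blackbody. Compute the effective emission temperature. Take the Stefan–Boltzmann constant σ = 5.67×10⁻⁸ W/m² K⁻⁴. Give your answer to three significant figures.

Absorbed flux (global mean): S(1−α)/4 = 40.60·0.785/4 = 7.968 W/m².
In equilibrium σT⁴ equals this, so T = 108.9 K.

109 K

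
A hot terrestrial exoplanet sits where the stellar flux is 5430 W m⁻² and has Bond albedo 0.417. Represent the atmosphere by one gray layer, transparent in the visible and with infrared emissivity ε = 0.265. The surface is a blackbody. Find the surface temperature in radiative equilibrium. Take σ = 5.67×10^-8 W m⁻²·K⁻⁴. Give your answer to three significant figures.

356 K

The planet radiates to space at T_e = [S(1−α)/(4σ)]^(1/4) = 343.7 K.
Surface balance with a leaky layer gives σT_s⁴ = σT_e⁴·2/(2−ε), so T_s = T_e·[2/(2−0.265)]^(1/4) = 356.2 K.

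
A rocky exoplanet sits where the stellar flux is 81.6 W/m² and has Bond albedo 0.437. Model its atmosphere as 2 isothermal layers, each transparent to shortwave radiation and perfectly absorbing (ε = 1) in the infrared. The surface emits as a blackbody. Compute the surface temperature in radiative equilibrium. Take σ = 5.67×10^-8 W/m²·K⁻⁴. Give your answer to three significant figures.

Top-of-atmosphere balance: σT_e⁴ = S(1−α)/4 = 11.49 W/m² → T_e = 119.3 K.
Layer-by-layer balance gives σT_s⁴ = (N+1)σT_e⁴, so T_s = 3^¼·119.3 = 157.0 K.

157 kelvin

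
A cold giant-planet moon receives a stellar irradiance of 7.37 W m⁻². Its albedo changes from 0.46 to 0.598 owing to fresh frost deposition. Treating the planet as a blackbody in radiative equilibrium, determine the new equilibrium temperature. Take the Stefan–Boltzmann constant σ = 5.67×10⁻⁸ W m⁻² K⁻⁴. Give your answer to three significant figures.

T₂ = [S(1−α₂)/(4σ)]^(1/4) = [7.370·0.402/(4σ)]^(1/4) = 60.12 K.

60.1 K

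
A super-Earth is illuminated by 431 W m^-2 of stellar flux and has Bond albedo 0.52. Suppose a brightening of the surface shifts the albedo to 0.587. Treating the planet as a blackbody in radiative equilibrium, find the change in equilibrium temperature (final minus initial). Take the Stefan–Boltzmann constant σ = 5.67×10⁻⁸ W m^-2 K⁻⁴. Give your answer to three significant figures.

-6.41 K

Initial: T₁ = [S(1−0.52)/(4σ)]^(1/4) = 173.8 K.
After:  T₂ = [431.0·0.413/(4σ)]^(1/4) = 167.4 K.
Change: 167.4 − 173.8 = -6.411 K.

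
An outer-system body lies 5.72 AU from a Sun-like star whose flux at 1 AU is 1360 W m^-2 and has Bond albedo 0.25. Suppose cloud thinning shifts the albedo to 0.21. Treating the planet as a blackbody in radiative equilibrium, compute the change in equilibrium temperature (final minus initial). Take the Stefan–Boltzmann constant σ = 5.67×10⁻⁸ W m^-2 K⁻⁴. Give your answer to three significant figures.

Irradiance scales as 1/d², so S = 1360 W m^-2 × (1/5.72)² = 41.57 W m^-2.
Before: T₁ = [41.57·0.75/(4σ)]^(1/4) = 108.3 K.
With α = 0.21, T₂ = 109.7 K.
ΔT = T₂ − T₁ = 1.416 K.

1.42 K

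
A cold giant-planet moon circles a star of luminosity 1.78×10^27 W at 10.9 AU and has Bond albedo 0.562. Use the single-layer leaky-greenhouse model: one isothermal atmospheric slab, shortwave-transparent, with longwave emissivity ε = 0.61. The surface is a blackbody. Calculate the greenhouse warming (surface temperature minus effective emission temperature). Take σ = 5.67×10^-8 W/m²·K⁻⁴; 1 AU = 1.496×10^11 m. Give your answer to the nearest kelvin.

10 kelvin

Orbital distance: d = 10.9 AU = 1.631×10^12 m.
Spreading L over a sphere of radius d: S = 1.78×10^27/(4π·1.63×10^12²) = 53.27 W/m².
Effective emission temperature (TOA balance): σT_e⁴ = S(1−α)/4 = 5.833 W/m² → T_e = 100.7 K.
For a single slab of emissivity ε, T_s⁴ = 2T_e⁴/(2−ε); thus T_s = 100.7·(1.439)^(1/4) = 110.3 K.
T_s − T_e = 110.3 − 100.7 = 9.590 K.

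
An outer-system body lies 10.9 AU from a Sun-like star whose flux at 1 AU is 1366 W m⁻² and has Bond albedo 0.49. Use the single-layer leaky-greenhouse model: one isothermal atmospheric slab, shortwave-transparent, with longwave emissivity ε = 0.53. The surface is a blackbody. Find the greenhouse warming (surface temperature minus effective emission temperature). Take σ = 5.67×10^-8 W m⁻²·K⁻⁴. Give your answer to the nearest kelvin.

6 K

Flux at the orbit: S = 1366/(10.9)² = 11.50 W m⁻².
At the top of the atmosphere, σT_e⁴ = S(1−α)/4 = 1.466 W m⁻², giving T_e = 71.31 K.
Surface balance with a leaky layer gives σT_s⁴ = σT_e⁴·2/(2−ε), so T_s = T_e·[2/(2−0.53)]^(1/4) = 77.01 K.
T_s − T_e = 77.01 − 71.31 = 5.705 K.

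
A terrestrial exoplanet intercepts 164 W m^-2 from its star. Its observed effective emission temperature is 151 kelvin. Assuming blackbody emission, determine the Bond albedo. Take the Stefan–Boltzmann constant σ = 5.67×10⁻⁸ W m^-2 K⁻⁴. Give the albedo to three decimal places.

From σT⁴ = S(1−α)/4 we invert for α: 1−α = 4σT⁴/S.
σT⁴ = 29.48 W m^-2, so 4σT⁴ = 117.9 W m^-2.
1−α = 117.9/164.0 = 0.7190, so α = 0.2810.

0.281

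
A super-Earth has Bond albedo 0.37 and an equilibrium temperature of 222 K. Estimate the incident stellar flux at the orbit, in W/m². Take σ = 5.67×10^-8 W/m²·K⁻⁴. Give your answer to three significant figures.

Invert the energy balance for S: S = 4σT⁴/(1−α).
The emitted flux is σT⁴ = 137.7 W/m².
S = 4·137.7/0.63 = 874.4 W/m².

874 W/m²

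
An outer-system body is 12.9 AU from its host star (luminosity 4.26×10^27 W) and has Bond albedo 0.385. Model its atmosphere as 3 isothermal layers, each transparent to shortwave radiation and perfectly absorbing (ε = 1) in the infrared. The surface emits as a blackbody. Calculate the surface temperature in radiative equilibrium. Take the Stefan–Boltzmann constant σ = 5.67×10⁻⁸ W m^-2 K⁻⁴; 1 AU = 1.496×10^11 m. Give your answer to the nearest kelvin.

Orbital distance: d = 12.9 AU = 1.930×10^12 m.
Flux at the orbit: S = L/(4πd²) = 4.26×10^27/(4π·(1.93×10^12)²) = 91.02 W m^-2.
OLR = S(1−α)/4 = 13.99 W m^-2; the top layer radiates at T_e = 125.3 K.
Layer-by-layer balance gives σT_s⁴ = (N+1)σT_e⁴, so T_s = 4^¼·125.3 = 177.3 K.

177 K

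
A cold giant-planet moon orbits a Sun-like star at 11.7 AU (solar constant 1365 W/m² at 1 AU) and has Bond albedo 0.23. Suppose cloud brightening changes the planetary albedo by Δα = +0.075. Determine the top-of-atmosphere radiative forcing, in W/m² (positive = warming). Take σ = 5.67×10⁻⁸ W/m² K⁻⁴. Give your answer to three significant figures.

By the inverse-square law, S = 1365/11.7² = 9.972 W/m².
ΔF = −(S/4)Δα = −(9.972/4)×(+0.075) = -0.1870 W/m².

-0.187 W/m²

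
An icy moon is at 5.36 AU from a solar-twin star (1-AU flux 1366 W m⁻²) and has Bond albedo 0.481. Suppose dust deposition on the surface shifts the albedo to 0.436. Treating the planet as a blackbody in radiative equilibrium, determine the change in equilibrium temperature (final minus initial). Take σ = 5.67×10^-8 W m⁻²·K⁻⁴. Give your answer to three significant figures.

2.15 kelvin

Irradiance scales as 1/d², so S = 1366 W m⁻² × (1/5.36)² = 47.55 W m⁻².
With α = 0.481, T₁ = 102.1 K.
Final:   T₂ = [S(1−0.436)/(4σ)]^(1/4) = 104.3 K.
ΔT = T₂ − T₁ = 2.145 K.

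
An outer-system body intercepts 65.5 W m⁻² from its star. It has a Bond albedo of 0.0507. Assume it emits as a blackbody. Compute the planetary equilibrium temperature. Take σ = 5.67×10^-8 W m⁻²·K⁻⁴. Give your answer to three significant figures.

129 kelvin

The planet absorbs (1−α)S over its disc πR² and re-emits over 4πR², so the mean absorbed flux is (1−0.0507)·65.50/4 = 15.54 W m⁻².
Balancing against σT⁴: T = (15.54/5.67×10⁻⁸)^(1/4) = 128.7 K.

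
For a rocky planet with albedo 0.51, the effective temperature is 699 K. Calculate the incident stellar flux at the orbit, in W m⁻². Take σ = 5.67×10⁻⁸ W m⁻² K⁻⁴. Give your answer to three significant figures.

From S(1−α)/4 = σT⁴: S = 4σT⁴/(1−α).
The emitted flux is σT⁴ = 13540 W m⁻².
So S = 4×13540/(1−0.51) = 1.105×10^5 W m⁻².

1.10×10^5 W m⁻²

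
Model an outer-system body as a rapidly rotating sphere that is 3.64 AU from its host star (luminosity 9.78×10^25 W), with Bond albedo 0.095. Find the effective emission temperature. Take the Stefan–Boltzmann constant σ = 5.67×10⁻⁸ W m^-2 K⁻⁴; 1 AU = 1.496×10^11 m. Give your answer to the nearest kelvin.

101 K

Orbital distance: d = 3.64 AU = 5.445×10^11 m.
Spreading L over a sphere of radius d: S = 9.78×10^25/(4π·5.45×10^11²) = 26.25 W m^-2.
Averaging over the sphere, the absorbed flux is S(1−α)/4 = 5.938 W m^-2.
In equilibrium σT⁴ equals this, so T = 101.2 K.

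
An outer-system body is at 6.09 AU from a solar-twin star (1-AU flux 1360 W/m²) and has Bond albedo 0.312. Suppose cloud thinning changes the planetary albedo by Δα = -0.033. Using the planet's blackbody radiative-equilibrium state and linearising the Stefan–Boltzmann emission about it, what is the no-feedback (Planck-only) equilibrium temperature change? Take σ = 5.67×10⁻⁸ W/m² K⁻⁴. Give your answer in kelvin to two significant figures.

Flux at the orbit: S = 1360/(6.09)² = 36.67 W/m².
The baseline emission temperature is T_e = 102.7 K.
ΔF = −(S/4)Δα = −(36.67/4)×(-0.033) = 0.3025 W/m².
Planck response: λ_P = 4σT_e³ = 4·5.67×10⁻⁸·(102.7)³ = 0.2457 W/m²/K.
ΔT₀ = ΔF/λ_P = 0.3025/0.2457 = 1.23 K.

1.2 K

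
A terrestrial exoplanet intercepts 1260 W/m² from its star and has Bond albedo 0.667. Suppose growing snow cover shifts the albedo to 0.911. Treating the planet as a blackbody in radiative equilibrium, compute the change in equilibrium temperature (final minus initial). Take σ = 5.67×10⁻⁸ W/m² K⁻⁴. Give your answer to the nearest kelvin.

Before: T₁ = [1260·0.333/(4σ)]^(1/4) = 207.4 K.
After:  T₂ = [1260·0.089/(4σ)]^(1/4) = 149.1 K.
Change: 149.1 − 207.4 = -58.27 K.

-58 K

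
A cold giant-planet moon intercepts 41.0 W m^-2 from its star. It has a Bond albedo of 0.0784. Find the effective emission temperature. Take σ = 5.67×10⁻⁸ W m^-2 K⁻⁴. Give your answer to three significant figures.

114 K

The planet absorbs (1−α)S over its disc πR² and re-emits over 4πR², so the mean absorbed flux is (1−0.0784)·41.00/4 = 9.446 W m^-2.
Balancing against σT⁴: T = (9.446/5.67×10⁻⁸)^(1/4) = 113.6 K.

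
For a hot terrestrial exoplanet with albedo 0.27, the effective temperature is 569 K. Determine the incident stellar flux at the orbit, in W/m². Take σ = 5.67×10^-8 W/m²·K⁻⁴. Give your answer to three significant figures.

32600 W/m²

Invert the energy balance for S: S = 4σT⁴/(1−α).
σT⁴ = 5.67×10⁻⁸·(569)⁴ = 5943 W/m².
So S = 4×5943/(1−0.27) = 32570 W/m².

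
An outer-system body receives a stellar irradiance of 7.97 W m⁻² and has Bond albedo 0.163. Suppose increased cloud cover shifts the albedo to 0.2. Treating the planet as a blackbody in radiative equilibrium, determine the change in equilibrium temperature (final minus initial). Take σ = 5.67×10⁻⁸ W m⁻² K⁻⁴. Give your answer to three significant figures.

With α = 0.163, T₁ = 73.64 K.
After:  T₂ = [7.970·0.8/(4σ)]^(1/4) = 72.82 K.
ΔT = T₂ − T₁ = -0.8277 K.

-0.828 K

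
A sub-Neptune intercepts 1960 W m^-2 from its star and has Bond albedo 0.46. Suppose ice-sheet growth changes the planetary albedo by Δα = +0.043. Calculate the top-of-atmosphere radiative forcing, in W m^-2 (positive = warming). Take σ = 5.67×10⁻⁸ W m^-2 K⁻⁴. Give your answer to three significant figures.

-21.1 W m^-2

TOA radiative forcing: ΔF = −S·Δα/4 = −1960·(+0.043)/4 = -21.07 W m^-2.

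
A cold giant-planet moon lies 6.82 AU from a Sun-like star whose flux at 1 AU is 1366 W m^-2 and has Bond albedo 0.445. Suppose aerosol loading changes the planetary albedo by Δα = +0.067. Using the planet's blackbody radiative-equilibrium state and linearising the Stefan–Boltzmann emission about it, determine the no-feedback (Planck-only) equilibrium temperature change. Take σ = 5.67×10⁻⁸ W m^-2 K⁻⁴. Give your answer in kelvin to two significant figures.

-2.8 K

Flux at the orbit: S = 1366/(6.82)² = 29.37 W m^-2.
Unperturbed T_e = [29.37·(1−0.445)/(4σ)]^¼ = 92.07 K.
TOA radiative forcing: ΔF = −S·Δα/4 = −29.37·(+0.067)/4 = -0.4919 W m^-2.
The Planck feedback parameter is 4σT_e³ = 0.1770 W m^-2/K.
Hence the no-feedback warming is ΔF/(4σT_e³) = -2.78 K.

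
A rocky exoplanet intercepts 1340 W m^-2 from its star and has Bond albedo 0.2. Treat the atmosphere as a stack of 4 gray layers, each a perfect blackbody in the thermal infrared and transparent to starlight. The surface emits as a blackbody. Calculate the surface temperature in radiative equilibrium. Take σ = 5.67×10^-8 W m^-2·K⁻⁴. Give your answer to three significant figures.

392 kelvin

Top-of-atmosphere balance: σT_e⁴ = S(1−α)/4 = 268.0 W m^-2 → T_e = 262.2 K.
With N = 4 opaque layers, T_s = (N+1)^(1/4)·T_e = 5^(1/4)·262.2 = 392.1 K.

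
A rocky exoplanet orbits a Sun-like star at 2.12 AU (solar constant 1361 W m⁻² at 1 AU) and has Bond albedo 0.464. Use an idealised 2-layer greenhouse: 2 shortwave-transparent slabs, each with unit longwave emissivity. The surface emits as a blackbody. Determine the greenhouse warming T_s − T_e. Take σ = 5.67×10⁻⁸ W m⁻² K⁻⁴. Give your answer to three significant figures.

51.7 K

Flux at the orbit: S = 1361/(2.12)² = 302.8 W m⁻².
OLR = S(1−α)/4 = 40.58 W m⁻²; the top layer radiates at T_e = 163.6 K.
Surface: T_s = (3)^¼·T_e = 215.3 K.
So the greenhouse effect raises the surface by 215.3 − 163.6 = 51.70 K.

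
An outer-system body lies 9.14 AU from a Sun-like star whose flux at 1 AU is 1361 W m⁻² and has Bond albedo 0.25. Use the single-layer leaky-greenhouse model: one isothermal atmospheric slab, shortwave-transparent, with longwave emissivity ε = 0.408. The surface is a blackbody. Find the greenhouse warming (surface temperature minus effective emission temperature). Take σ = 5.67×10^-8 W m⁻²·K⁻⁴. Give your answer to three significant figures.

5.03 K

By the inverse-square law, S = 1361/9.14² = 16.29 W m⁻².
The planet radiates to space at T_e = [S(1−α)/(4σ)]^(1/4) = 85.67 K.
The surface balance (absorbed SW + ε·downward IR = σT_s⁴) with T_a⁴ = T_s⁴/2 reduces to T_s = T_e·[2/(2−ε)]^¼ = 90.70 K.
T_s − T_e = 90.70 − 85.67 = 5.029 K.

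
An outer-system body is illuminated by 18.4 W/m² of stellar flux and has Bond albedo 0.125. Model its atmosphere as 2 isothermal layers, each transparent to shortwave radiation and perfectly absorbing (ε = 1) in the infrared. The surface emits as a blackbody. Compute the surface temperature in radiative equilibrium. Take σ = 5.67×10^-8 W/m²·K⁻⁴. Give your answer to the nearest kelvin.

The effective emission temperature is T_e = [S(1−α)/(4σ)]^¼ = 91.79 K.
Layer-by-layer balance gives σT_s⁴ = (N+1)σT_e⁴, so T_s = 3^¼·91.79 = 120.8 K.

121 kelvin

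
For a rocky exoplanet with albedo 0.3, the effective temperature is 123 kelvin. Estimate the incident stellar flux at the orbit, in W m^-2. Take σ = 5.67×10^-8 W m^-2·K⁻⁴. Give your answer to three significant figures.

From S(1−α)/4 = σT⁴: S = 4σT⁴/(1−α).
σT⁴ = 5.67×10⁻⁸·(123)⁴ = 12.98 W m^-2.
So S = 4×12.98/(1−0.3) = 74.16 W m^-2.

74.2 W m^-2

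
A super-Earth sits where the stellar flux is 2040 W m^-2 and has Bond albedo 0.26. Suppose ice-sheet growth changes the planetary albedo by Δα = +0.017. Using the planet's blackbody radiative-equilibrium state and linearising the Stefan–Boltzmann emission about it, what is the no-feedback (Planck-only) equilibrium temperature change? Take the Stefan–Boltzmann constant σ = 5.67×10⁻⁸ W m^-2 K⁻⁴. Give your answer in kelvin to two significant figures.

Unperturbed T_e = [2040·(1−0.26)/(4σ)]^¼ = 285.6 K.
TOA radiative forcing: ΔF = −S·Δα/4 = −2040·(+0.017)/4 = -8.670 W m^-2.
Linearising σT⁴ gives d(σT⁴)/dT = 4σT_e³ = 5.285 W m^-2 per K.
So ΔT₀ = -8.670/5.285 = -1.64 K.

-1.6 K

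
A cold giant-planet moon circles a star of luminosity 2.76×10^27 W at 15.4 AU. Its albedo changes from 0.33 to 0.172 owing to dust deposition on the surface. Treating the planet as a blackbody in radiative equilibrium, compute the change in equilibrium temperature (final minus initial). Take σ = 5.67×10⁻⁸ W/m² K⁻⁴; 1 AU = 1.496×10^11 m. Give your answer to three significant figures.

5.72 K

Orbital distance: d = 15.4 AU = 2.304×10^12 m.
Spreading L over a sphere of radius d: S = 2.76×10^27/(4π·2.30×10^12²) = 41.38 W/m².
With α = 0.33, T₁ = 105.1 K.
With α = 0.172, T₂ = 110.9 K.
Change: 110.9 − 105.1 = 5.716 K.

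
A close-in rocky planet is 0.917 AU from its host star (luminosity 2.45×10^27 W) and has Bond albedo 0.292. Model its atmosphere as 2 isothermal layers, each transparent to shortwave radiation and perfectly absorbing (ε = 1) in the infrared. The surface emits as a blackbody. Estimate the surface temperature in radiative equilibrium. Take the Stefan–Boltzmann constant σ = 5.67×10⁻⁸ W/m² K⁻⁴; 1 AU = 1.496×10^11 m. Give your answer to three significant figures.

d = 0.917 × 1.496×10^11 m = 1.372×10^11 m.
Flux at the orbit: S = L/(4πd²) = 2.45×10^27/(4π·(1.37×10^11)²) = 10360 W/m².
OLR = S(1−α)/4 = 1834 W/m²; the top layer radiates at T_e = 424.1 K.
For an N-layer opaque stack, T_s⁴ = (N+1)T_e⁴, hence T_s = (3)^(1/4)×424.1 K = 558.1 K.

558 K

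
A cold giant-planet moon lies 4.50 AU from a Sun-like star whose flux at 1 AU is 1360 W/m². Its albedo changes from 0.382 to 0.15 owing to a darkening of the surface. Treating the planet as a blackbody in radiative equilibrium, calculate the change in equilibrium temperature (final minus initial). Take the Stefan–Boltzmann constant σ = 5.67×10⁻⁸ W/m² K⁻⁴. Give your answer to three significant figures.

Flux at the orbit: S = 1360/(4.50)² = 67.16 W/m².
With α = 0.382, T₁ = 116.3 K.
With α = 0.15, T₂ = 126.0 K.
ΔT = T₂ − T₁ = 9.648 K.

9.65 K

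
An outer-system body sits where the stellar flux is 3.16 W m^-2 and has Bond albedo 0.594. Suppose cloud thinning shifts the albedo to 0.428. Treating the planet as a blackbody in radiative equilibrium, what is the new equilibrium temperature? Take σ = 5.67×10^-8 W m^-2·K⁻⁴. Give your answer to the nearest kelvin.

53 kelvin

With the new albedo, S(1−α₂)/4 = 0.4519 W m^-2, so T₂ = 53.13 K.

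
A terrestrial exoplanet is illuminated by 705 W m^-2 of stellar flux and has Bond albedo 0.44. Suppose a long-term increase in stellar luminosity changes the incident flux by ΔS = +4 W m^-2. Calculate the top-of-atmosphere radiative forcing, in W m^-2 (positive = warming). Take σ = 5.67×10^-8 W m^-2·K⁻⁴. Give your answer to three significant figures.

0.560 W m^-2

TOA radiative forcing: ΔF = (1−α)ΔS/4 = 0.56·(+4)/4 = 0.5600 W m^-2.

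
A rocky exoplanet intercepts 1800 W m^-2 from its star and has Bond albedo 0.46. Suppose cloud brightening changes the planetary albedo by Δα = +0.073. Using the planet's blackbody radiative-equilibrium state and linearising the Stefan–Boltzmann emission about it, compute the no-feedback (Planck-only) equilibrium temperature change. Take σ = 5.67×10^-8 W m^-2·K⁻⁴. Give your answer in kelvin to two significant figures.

Reference equilibrium: T_e = [S(1−α)/(4σ)]^(1/4) = 255.9 K.
ΔF = −(S/4)Δα = −(1800/4)×(+0.073) = -32.85 W m^-2.
The Planck feedback parameter is 4σT_e³ = 3.799 W m^-2/K.
So ΔT₀ = -32.85/3.799 = -8.65 K.

-8.6 K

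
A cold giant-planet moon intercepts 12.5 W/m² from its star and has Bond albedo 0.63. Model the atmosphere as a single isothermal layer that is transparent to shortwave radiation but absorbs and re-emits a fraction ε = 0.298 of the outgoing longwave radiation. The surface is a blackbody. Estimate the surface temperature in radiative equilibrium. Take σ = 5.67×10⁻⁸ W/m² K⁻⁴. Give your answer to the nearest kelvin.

The planet radiates to space at T_e = [S(1−α)/(4σ)]^(1/4) = 67.20 K.
For a single slab of emissivity ε, T_s⁴ = 2T_e⁴/(2−ε); thus T_s = 67.20·(1.175)^(1/4) = 69.97 K.

70 kelvin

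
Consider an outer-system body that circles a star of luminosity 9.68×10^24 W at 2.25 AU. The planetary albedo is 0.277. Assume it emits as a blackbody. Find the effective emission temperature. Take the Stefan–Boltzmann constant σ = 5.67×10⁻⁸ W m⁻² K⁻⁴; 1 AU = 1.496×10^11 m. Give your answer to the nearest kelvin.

68 K

d = 2.25 × 1.496×10^11 m = 3.366×10^11 m.
Spreading L over a sphere of radius d: S = 9.68×10^24/(4π·3.37×10^11²) = 6.799 W m⁻².
The planet absorbs (1−α)S over its disc πR² and re-emits over 4πR², so the mean absorbed flux is (1−0.277)·6.799/4 = 1.229 W m⁻².
Set σT⁴ = 1.229 → T = (1.229/σ)^(1/4) = 68.23 K.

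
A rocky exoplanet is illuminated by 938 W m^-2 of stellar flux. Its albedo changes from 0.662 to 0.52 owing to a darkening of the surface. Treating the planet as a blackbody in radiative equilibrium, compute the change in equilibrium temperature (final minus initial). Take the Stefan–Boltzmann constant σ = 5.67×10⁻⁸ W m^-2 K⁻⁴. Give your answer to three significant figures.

Before: T₁ = [938.0·0.338/(4σ)]^(1/4) = 193.4 K.
After:  T₂ = [938.0·0.48/(4σ)]^(1/4) = 211.1 K.
ΔT = T₂ − T₁ = 17.72 K.

17.7 kelvin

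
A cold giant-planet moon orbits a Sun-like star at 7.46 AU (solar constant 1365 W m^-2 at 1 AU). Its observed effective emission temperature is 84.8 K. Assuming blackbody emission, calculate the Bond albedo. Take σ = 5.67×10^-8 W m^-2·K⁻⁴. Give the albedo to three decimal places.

0.522

Flux at the orbit: S = 1365/(7.46)² = 24.53 W m^-2.
From σT⁴ = S(1−α)/4 we invert for α: 1−α = 4σT⁴/S.
4σT⁴ = 4·5.67×10⁻⁸·(84.8)⁴ = 11.73 W m^-2.
1−α = 11.73/24.53 = 0.4782, so α = 0.5218.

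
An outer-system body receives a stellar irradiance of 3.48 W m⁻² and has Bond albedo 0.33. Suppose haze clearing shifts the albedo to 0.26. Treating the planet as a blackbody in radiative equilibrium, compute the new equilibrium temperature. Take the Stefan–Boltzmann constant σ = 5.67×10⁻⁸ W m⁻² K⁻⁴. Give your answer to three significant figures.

58.0 kelvin

With the new albedo, S(1−α₂)/4 = 0.6438 W m⁻², so T₂ = 58.05 K.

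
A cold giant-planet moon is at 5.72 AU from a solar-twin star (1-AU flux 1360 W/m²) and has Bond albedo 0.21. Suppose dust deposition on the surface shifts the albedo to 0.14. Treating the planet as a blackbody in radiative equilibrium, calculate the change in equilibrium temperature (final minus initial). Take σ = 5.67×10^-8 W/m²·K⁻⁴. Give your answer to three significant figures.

2.35 K

Irradiance scales as 1/d², so S = 1360 W/m² × (1/5.72)² = 41.57 W/m².
With α = 0.21, T₁ = 109.7 K.
Final:   T₂ = [S(1−0.14)/(4σ)]^(1/4) = 112.0 K.
Change: 112.0 − 109.7 = 2.353 K.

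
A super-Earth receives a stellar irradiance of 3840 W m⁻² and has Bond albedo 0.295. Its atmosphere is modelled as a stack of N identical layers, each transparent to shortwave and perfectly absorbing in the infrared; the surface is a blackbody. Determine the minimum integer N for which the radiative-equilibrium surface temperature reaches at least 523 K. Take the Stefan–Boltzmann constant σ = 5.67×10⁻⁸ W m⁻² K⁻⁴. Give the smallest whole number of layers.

6

Top-of-atmosphere balance: σT_e⁴ = S(1−α)/4 = 676.8 W m⁻² → T_e = 330.5 K.
Since T_s⁴ = (N+1)T_e⁴, we need N ≥ (T_s/T_e)⁴ − 1 = 5.268.
Rounding up, N = 6.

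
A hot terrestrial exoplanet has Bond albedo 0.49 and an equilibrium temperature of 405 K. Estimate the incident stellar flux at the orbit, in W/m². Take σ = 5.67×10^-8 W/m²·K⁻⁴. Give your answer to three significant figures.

12000 W/m²

Invert the energy balance for S: S = 4σT⁴/(1−α).
The emitted flux is σT⁴ = 1525 W/m².
So S = 4×1525/(1−0.49) = 11960 W/m².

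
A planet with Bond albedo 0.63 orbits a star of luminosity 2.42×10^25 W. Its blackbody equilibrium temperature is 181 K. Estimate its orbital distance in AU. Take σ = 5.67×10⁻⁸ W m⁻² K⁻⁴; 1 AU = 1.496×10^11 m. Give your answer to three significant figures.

The flux needed for this T is 4σT⁴/(1−0.63) = 657.9 W m⁻².
S = L/(4πd²) → d = √(L/4πS) = √(2.42×10^25/(4π·657.9)) = 5.410×10^10 m = 0.3617 AU.

0.362 AU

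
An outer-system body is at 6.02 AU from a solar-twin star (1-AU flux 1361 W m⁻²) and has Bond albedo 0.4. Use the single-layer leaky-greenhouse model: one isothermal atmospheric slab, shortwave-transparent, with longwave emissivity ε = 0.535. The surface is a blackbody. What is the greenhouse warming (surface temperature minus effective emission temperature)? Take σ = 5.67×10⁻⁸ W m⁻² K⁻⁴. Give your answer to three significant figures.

Flux at the orbit: S = 1361/(6.02)² = 37.55 W m⁻².
The planet radiates to space at T_e = [S(1−α)/(4σ)]^(1/4) = 99.84 K.
The surface balance (absorbed SW + ε·downward IR = σT_s⁴) with T_a⁴ = T_s⁴/2 reduces to T_s = T_e·[2/(2−ε)]^¼ = 107.9 K.
The atmosphere warms the surface by 8.080 K.

8.08 K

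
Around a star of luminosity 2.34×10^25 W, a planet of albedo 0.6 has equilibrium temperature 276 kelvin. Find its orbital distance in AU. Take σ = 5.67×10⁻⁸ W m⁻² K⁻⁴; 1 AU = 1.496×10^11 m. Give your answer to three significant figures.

Required flux: S = 4σT⁴/(1−α) = 3290 W m⁻².
From L = 4πd²S, d = √(2.34×10^25/(4π·3290)) = 2.379×10^10 m = 0.1590 AU.

0.159 AU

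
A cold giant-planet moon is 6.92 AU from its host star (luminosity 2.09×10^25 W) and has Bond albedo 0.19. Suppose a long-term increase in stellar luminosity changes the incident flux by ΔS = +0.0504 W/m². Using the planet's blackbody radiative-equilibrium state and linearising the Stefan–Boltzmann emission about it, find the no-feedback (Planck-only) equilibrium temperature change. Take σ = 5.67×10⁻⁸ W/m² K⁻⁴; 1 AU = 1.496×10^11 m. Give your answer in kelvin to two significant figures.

0.39 K

Orbital distance: d = 6.92 AU = 1.035×10^12 m.
S = L/(4πd²) = 1.552 W/m².
Reference equilibrium: T_e = [S(1−α)/(4σ)]^(1/4) = 48.52 K.
TOA radiative forcing: ΔF = (1−α)ΔS/4 = 0.81·(+0.0504)/4 = 0.01021 W/m².
The Planck feedback parameter is 4σT_e³ = 0.02591 W/m²/K.
Hence the no-feedback warming is ΔF/(4σT_e³) = 0.394 K.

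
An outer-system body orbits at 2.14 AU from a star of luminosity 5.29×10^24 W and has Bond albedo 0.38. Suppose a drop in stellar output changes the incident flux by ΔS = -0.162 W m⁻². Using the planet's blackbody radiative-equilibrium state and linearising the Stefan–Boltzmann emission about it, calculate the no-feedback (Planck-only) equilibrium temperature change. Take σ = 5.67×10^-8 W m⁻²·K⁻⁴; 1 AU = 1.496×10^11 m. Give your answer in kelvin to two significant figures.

-0.57 kelvin

d = 2.14 × 1.496×10^11 m = 3.201×10^11 m.
Flux at the orbit: S = L/(4πd²) = 5.29×10^24/(4π·(3.20×10^11)²) = 4.107 W m⁻².
The baseline emission temperature is T_e = 57.89 K.
Only a fraction (1−α) is absorbed and it's spread over 4πR², so ΔF = (1−α)ΔS/4 = -0.02511 W m⁻².
Planck response: λ_P = 4σT_e³ = 4·5.67×10⁻⁸·(57.89)³ = 0.04399 W m⁻²/K.
ΔT₀ = ΔF/λ_P = -0.02511/0.04399 = -0.571 K.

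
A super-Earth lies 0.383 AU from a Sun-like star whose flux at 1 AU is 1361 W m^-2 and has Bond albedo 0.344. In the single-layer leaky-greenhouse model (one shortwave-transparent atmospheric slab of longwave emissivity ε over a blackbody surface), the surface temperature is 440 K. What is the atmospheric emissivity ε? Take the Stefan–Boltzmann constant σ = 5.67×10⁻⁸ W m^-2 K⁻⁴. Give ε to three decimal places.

Irradiance scales as 1/d², so S = 1361 W m^-2 × (1/0.383)² = 9278 W m^-2.
TOA balance gives T_e = 404.7 K.
T_s⁴ = T_e⁴·2/(2−ε) → ε = 2 − 2(T_e/T_s)⁴ = 2 − 2·(404.7/440)⁴ = 0.5680.

0.568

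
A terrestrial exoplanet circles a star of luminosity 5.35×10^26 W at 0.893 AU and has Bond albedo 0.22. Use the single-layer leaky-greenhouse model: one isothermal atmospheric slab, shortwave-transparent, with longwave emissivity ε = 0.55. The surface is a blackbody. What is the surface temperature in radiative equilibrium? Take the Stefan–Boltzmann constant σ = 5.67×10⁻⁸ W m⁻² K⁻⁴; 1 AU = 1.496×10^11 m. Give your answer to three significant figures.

d = 0.893 × 1.496×10^11 m = 1.336×10^11 m.
Flux at the orbit: S = L/(4πd²) = 5.35×10^26/(4π·(1.34×10^11)²) = 2385 W m⁻².
At the top of the atmosphere, σT_e⁴ = S(1−α)/4 = 465.2 W m⁻², giving T_e = 301.0 K.
For a single slab of emissivity ε, T_s⁴ = 2T_e⁴/(2−ε); thus T_s = 301.0·(1.379)^(1/4) = 326.2 K.

326 kelvin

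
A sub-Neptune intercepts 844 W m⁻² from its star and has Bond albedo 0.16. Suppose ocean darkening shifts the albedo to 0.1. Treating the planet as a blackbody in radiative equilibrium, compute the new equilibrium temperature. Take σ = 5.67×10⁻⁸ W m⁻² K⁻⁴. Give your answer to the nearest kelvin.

With the new albedo, S(1−α₂)/4 = 189.9 W m⁻², so T₂ = 240.6 K.

241 K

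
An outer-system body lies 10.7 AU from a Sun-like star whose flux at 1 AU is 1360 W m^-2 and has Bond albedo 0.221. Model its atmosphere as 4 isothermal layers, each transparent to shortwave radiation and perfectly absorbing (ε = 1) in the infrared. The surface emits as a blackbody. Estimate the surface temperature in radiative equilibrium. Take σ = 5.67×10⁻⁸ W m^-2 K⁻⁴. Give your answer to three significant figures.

Flux at the orbit: S = 1360/(10.7)² = 11.88 W m^-2.
The effective emission temperature is T_e = [S(1−α)/(4σ)]^¼ = 79.92 K.
Layer-by-layer balance gives σT_s⁴ = (N+1)σT_e⁴, so T_s = 5^¼·79.92 = 119.5 K.

120 K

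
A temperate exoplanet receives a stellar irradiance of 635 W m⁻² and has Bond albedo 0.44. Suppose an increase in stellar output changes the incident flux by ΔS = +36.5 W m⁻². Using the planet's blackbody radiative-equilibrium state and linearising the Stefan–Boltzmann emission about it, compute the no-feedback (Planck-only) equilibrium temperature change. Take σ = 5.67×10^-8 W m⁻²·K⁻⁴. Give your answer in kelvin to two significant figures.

Unperturbed T_e = [635.0·(1−0.44)/(4σ)]^¼ = 199.0 K.
TOA radiative forcing: ΔF = (1−α)ΔS/4 = 0.56·(+36.5)/4 = 5.110 W m⁻².
Linearising σT⁴ gives d(σT⁴)/dT = 4σT_e³ = 1.787 W m⁻² per K.
Hence the no-feedback warming is ΔF/(4σT_e³) = 2.86 K.

2.9 K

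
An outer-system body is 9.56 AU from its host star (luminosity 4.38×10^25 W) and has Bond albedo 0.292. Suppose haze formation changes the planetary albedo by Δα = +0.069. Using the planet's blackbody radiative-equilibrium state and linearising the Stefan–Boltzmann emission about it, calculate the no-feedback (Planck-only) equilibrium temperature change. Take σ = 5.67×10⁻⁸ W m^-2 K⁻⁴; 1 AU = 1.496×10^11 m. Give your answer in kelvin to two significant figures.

-1.2 K

Orbital distance: d = 9.56 AU = 1.430×10^12 m.
S = L/(4πd²) = 1.704 W m^-2.
Reference equilibrium: T_e = [S(1−α)/(4σ)]^(1/4) = 48.03 K.
The change in absorbed flux is Δ[S(1−α)/4] = −SΔα/4 = -0.02940 W m^-2.
Linearising σT⁴ gives d(σT⁴)/dT = 4σT_e³ = 0.02512 W m^-2 per K.
Hence the no-feedback warming is ΔF/(4σT_e³) = -1.17 K.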